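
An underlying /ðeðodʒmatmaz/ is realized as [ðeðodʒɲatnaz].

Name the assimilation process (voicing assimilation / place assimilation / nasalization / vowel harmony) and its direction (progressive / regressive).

place assimilation, progressive

/m/→[ɲ] /m/→[n].
Each target copies a feature from the preceding segment, so the direction is progressive.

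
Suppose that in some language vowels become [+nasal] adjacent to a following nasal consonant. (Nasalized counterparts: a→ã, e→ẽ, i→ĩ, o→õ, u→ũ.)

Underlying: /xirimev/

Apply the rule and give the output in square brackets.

/i/ before nasal /m/ → [ĩ]

[xirĩmev]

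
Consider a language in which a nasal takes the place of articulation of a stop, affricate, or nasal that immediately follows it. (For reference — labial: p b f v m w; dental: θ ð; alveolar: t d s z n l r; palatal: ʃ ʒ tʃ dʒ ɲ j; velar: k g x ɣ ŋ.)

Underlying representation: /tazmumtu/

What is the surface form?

[tazmuntu]

/m/ before /t/ (alveolar) → [n]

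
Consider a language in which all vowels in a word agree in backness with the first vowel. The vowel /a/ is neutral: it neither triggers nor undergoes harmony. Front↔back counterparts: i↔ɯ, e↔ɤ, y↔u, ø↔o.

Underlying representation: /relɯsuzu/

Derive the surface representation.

/ɯ/ harmonizes with /e/ ([-back]) → [i]
/u/ harmonizes with /e/ ([-back]) → [y]
/u/ harmonizes with /e/ ([-back]) → [y]

[relisyzy]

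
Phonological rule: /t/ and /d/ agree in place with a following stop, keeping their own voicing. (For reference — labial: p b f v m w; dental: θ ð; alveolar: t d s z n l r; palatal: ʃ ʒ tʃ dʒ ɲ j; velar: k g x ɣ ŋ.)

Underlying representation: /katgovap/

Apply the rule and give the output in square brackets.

/t/ before /g/ (velar) → [k]

[kakgovap]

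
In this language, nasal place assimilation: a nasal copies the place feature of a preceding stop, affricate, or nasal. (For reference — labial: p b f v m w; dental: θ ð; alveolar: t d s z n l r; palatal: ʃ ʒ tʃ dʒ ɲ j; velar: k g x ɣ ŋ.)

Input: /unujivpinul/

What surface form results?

[unujivpinul]

no segment meets the rule's conditions; no change.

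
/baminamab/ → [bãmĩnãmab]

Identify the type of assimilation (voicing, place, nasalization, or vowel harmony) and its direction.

nasalization, regressive

/a/→[ã] /i/→[ĩ] /a/→[ã].
Each target copies a feature from the following segment, so the direction is regressive.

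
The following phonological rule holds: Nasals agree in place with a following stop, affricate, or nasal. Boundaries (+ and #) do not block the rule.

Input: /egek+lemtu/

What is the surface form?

/m/ before /t/ (alveolar) → [n]

[egek+lentu]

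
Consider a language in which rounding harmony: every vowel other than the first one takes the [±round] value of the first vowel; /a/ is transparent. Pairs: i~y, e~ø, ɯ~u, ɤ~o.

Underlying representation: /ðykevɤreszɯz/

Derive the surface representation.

[ðykøvorøszuz]

/e/ harmonizes with /y/ ([+round]) → [ø]
/ɤ/ harmonizes with /y/ ([+round]) → [o]
/e/ harmonizes with /y/ ([+round]) → [ø]
/ɯ/ harmonizes with /y/ ([+round]) → [u]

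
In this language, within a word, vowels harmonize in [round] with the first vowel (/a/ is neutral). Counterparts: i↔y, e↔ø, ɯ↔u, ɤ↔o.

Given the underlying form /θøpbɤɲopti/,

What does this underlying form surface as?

[θøpboɲopty]

/ɤ/ harmonizes with /ø/ ([+round]) → [o]
/i/ harmonizes with /ø/ ([+round]) → [y]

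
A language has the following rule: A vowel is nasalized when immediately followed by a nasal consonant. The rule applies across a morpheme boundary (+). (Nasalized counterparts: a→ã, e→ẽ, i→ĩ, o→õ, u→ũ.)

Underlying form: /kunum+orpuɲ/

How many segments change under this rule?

3

/u/ before nasal /n/ → [ũ]
/u/ before nasal /m/ → [ũ]
/u/ before nasal /ɲ/ → [ũ]
3 segments change.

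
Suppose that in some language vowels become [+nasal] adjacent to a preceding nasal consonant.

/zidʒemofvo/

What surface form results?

[zidʒemõfvo]

/o/ after nasal /m/ → [õ]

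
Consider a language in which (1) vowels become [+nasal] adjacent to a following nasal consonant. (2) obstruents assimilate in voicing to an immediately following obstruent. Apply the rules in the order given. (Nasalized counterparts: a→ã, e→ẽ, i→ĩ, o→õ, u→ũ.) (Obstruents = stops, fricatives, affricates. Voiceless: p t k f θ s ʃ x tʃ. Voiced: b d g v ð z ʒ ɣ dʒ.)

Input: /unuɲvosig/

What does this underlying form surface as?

[ũnũɲvosig]

Rule 1: /u/ before nasal /n/ → [ũ]
Rule 1: /u/ before nasal /ɲ/ → [ũ]
After rule 1: ũnũɲvosig
Rule 2: no segment meets the rule's conditions; no change.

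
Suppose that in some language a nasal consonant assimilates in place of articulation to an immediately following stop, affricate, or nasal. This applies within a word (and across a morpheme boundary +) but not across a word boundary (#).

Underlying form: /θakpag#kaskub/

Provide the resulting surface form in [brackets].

[θakpag#kaskub]

no segment meets the rule's conditions; no change.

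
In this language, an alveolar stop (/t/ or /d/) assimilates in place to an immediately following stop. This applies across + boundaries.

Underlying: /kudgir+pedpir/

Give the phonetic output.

[kuggir+pebpir]

/d/ before /g/ (velar) → [g]
/d/ before /p/ (labial) → [b]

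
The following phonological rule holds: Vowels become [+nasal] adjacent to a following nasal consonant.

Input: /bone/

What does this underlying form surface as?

[bõne]

/o/ before nasal /n/ → [õ]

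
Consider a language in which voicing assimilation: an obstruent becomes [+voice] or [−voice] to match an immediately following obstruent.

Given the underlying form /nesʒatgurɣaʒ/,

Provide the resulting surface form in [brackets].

[nezʒadgurɣaʒ]

/s/ before /ʒ/ (voiced) → [z]
/t/ before /g/ (voiced) → [d]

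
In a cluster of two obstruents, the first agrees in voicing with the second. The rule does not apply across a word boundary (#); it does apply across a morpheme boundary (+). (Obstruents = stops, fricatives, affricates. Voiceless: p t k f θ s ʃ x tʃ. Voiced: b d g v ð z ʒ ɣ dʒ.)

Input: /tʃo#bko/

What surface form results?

/b/ before /k/ (voiceless) → [p]

[tʃo#pko]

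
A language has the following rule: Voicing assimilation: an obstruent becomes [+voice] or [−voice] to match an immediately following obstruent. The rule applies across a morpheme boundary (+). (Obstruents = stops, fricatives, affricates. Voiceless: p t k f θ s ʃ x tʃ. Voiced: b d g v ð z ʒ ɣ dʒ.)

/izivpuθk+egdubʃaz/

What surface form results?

/v/ before /p/ (voiceless) → [f]
/b/ before /ʃ/ (voiceless) → [p]

[izifpuθk+egdupʃaz]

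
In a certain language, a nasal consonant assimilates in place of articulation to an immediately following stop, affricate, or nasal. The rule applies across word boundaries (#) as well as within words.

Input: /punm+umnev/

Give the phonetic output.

[pumm+unnev]

/n/ before /m/ (labial) → [m]
/m/ before /n/ (alveolar) → [n]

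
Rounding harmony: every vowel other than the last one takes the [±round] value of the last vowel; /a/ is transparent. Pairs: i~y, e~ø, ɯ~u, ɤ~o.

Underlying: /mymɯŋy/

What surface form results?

/ɯ/ harmonizes with /y/ ([+round]) → [u]

[mymuŋy]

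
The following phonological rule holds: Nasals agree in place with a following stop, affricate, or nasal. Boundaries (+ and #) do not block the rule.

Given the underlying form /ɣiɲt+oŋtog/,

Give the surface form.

[ɣint+ontog]

/ɲ/ before /t/ (alveolar) → [n]
/ŋ/ before /t/ (alveolar) → [n]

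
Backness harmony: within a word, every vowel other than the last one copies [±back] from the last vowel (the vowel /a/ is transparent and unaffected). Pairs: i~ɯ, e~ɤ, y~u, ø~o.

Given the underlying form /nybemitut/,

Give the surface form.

/y/ harmonizes with /u/ ([+back]) → [u]
/e/ harmonizes with /u/ ([+back]) → [ɤ]
/i/ harmonizes with /u/ ([+back]) → [ɯ]

[nubɤmɯtut]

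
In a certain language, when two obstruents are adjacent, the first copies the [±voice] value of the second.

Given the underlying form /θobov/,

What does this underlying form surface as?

[θobov]

no segment meets the rule's conditions; no change.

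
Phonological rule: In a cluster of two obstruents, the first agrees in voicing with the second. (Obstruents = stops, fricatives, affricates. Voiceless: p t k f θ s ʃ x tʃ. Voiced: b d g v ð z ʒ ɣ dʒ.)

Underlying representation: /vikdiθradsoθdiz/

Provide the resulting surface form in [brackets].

/k/ before /d/ (voiced) → [g]
/d/ before /s/ (voiceless) → [t]
/θ/ before /d/ (voiced) → [ð]

[vigdiθratsoðdiz]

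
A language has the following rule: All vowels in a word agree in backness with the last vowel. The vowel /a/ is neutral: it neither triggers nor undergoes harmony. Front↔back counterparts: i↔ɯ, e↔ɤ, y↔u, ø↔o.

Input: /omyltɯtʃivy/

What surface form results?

/o/ harmonizes with /y/ ([-back]) → [ø]
/ɯ/ harmonizes with /y/ ([-back]) → [i]

[ømyltitʃivy]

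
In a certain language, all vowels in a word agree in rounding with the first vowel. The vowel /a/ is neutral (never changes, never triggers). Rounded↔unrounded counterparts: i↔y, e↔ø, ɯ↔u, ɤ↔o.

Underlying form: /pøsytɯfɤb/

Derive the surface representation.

[pøsytufob]

/ɯ/ harmonizes with /ø/ ([+round]) → [u]
/ɤ/ harmonizes with /ø/ ([+round]) → [o]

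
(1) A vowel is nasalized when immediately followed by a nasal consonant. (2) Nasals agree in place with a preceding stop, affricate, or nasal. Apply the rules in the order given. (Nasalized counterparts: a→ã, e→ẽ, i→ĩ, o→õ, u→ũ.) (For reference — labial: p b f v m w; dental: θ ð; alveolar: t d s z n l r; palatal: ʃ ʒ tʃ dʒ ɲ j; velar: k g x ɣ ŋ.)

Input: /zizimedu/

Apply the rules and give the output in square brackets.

[zizĩmedu]

Rule 1: /i/ before nasal /m/ → [ĩ]
After rule 1: zizĩmedu
Rule 2: no segment meets the rule's conditions; no change.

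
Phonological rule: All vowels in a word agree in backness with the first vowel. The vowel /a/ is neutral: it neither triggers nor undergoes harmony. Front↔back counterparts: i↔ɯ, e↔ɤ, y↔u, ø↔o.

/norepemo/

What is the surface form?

/e/ harmonizes with /o/ ([+back]) → [ɤ]
/e/ harmonizes with /o/ ([+back]) → [ɤ]

[norɤpɤmo]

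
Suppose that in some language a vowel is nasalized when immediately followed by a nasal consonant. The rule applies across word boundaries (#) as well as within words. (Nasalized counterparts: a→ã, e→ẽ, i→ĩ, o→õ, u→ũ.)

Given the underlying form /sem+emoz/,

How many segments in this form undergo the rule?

/e/ before nasal /m/ → [ẽ]
/e/ before nasal /m/ → [ẽ]
2 segments change.

2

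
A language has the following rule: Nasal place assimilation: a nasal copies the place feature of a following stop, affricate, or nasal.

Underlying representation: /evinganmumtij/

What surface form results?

/n/ before /g/ (velar) → [ŋ]
/n/ before /m/ (labial) → [m]
/m/ before /t/ (alveolar) → [n]

[eviŋgammuntij]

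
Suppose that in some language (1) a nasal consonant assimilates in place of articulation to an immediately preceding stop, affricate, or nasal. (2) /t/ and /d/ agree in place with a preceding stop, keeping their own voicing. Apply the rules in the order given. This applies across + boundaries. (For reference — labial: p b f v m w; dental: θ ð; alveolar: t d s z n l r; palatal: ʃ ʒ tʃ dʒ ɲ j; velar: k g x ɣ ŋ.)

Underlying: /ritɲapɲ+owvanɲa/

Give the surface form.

Rule 1: /ɲ/ after /t/ (alveolar) → [n]
Rule 1: /ɲ/ after /p/ (labial) → [m]
Rule 1: /ɲ/ after /n/ (alveolar) → [n]
After rule 1: ritnapm+owvanna
Rule 2: no segment meets the rule's conditions; no change.

[ritnapm+owvanna]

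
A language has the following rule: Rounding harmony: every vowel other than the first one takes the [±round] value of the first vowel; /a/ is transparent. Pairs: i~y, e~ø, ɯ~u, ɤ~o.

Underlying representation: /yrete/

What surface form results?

/e/ harmonizes with /y/ ([+round]) → [ø]
/e/ harmonizes with /y/ ([+round]) → [ø]

[yrøtø]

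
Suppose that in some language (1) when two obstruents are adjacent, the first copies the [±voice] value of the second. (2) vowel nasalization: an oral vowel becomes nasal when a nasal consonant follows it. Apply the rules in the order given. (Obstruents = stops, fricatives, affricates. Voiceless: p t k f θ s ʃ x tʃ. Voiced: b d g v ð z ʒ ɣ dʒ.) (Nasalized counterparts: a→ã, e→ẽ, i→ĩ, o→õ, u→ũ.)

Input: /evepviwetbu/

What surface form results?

[evebviwedbu]

Rule 1: /p/ before /v/ (voiced) → [b]
Rule 1: /t/ before /b/ (voiced) → [d]
After rule 1: evebviwedbu
Rule 2: no segment meets the rule's conditions; no change.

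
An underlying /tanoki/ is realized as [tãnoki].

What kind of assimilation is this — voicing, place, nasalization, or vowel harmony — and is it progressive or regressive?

/a/→[ã].
Each target copies a feature from the following segment, so the direction is regressive.

nasalization, regressive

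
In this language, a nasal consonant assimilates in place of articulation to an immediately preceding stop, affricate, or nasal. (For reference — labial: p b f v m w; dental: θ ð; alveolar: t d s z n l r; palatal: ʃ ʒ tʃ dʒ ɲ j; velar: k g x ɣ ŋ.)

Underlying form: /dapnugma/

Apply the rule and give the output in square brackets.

/n/ after /p/ (labial) → [m]
/m/ after /g/ (velar) → [ŋ]

[dapmugŋa]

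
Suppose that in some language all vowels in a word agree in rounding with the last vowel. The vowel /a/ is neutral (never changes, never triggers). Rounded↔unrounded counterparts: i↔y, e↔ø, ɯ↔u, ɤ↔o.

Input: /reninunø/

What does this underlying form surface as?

[rønynunø]

/e/ harmonizes with /ø/ ([+round]) → [ø]
/i/ harmonizes with /ø/ ([+round]) → [y]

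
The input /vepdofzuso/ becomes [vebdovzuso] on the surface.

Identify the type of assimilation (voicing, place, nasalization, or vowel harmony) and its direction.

voicing assimilation, regressive

/p/→[b] /f/→[v].
Each target copies a feature from the following segment, so the direction is regressive.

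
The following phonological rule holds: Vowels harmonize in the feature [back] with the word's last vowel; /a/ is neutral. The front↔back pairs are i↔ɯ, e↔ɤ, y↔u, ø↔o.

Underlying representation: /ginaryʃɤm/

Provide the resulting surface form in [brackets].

/i/ harmonizes with /ɤ/ ([+back]) → [ɯ]
/y/ harmonizes with /ɤ/ ([+back]) → [u]

[gɯnaruʃɤm]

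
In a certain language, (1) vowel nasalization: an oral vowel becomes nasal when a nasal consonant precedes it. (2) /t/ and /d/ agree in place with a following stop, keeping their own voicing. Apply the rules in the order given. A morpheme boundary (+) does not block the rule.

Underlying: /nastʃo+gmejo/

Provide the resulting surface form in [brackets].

Rule 1: /a/ after nasal /n/ → [ã]
Rule 1: /e/ after nasal /m/ → [ẽ]
After rule 1: nãstʃo+gmẽjo
Rule 2: no segment meets the rule's conditions; no change.

[nãstʃo+gmẽjo]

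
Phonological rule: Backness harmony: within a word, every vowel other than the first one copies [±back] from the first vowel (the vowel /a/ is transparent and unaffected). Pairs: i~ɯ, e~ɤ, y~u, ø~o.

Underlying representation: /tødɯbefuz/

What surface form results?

/ɯ/ harmonizes with /ø/ ([-back]) → [i]
/u/ harmonizes with /ø/ ([-back]) → [y]

[tødibefyz]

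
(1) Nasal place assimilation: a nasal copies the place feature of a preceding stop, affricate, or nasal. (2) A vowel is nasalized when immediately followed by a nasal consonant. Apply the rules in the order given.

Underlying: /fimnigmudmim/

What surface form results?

Rule 1: /n/ after /m/ (labial) → [m]
Rule 1: /m/ after /g/ (velar) → [ŋ]
Rule 1: /m/ after /d/ (alveolar) → [n]
After rule 1: fimmigŋudnim
Rule 2: /i/ before nasal /m/ → [ĩ]
Rule 2: /i/ before nasal /m/ → [ĩ]

[fĩmmigŋudnĩm]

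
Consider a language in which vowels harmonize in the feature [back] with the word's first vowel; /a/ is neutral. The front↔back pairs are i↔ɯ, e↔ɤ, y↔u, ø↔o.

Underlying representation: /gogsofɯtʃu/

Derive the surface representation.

no segment meets the rule's conditions; no change.

[gogsofɯtʃu]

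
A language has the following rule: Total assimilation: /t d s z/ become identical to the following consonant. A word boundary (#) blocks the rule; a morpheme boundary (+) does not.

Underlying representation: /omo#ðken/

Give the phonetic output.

[omo#ðken]

no segment meets the rule's conditions; no change.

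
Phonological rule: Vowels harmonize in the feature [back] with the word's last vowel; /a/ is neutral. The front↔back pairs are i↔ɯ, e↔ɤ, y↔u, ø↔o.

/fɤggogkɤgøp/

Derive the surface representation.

[feggøgkegøp]

/ɤ/ harmonizes with /ø/ ([-back]) → [e]
/o/ harmonizes with /ø/ ([-back]) → [ø]
/ɤ/ harmonizes with /ø/ ([-back]) → [e]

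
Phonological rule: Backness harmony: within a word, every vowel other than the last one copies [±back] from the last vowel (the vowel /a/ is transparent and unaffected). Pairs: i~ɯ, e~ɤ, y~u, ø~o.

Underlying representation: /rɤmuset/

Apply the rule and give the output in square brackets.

[remyset]

/ɤ/ harmonizes with /e/ ([-back]) → [e]
/u/ harmonizes with /e/ ([-back]) → [y]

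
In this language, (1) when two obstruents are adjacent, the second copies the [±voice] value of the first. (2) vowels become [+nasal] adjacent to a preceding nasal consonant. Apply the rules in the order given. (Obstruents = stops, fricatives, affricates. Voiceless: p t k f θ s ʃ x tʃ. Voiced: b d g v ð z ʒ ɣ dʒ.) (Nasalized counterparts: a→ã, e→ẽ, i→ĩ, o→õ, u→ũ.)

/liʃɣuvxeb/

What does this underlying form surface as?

[liʃxuvɣeb]

Rule 1: /ɣ/ after /ʃ/ (voiceless) → [x]
Rule 1: /x/ after /v/ (voiced) → [ɣ]
After rule 1: liʃxuvɣeb
Rule 2: no segment meets the rule's conditions; no change.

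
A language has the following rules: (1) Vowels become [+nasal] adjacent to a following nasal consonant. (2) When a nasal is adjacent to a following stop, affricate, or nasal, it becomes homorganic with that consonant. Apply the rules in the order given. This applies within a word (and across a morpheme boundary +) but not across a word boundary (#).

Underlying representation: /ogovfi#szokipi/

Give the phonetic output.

Rule 1: no segment meets the rule's conditions; no change.
After rule 1: ogovfi#szokipi
Rule 2: no segment meets the rule's conditions; no change.

[ogovfi#szokipi]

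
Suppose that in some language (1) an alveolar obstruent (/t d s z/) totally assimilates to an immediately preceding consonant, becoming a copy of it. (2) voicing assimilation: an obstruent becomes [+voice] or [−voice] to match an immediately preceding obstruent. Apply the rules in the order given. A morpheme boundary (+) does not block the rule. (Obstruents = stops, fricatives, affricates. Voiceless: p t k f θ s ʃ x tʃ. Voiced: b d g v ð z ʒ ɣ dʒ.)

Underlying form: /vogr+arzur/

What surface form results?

Rule 1: /z/ after /r/ → [r] (total assimilation)
After rule 1: vogr+arrur
Rule 2: no segment meets the rule's conditions; no change.

[vogr+arrur]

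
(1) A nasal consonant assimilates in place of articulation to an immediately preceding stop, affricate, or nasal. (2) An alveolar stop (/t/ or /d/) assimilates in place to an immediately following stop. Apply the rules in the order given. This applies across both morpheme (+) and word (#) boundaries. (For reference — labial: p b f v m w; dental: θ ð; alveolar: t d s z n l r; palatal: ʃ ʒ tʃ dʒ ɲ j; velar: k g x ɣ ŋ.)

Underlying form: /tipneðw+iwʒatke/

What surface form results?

[tipmeðw+iwʒakke]

Rule 1: /n/ after /p/ (labial) → [m]
After rule 1: tipmeðw+iwʒatke
Rule 2: /t/ before /k/ (velar) → [k]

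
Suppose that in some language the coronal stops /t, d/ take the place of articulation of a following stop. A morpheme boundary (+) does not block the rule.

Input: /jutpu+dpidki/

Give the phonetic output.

[juppu+bpigki]

/t/ before /p/ (labial) → [p]
/d/ before /p/ (labial) → [b]
/d/ before /k/ (velar) → [g]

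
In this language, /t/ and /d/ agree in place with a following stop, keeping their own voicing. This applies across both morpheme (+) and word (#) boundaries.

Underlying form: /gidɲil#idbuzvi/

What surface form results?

[gidɲil#ibbuzvi]

/d/ before /b/ (labial) → [b]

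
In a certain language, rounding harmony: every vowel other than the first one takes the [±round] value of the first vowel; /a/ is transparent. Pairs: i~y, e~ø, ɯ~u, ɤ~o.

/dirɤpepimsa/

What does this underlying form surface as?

[dirɤpepimsa]

no segment meets the rule's conditions; no change.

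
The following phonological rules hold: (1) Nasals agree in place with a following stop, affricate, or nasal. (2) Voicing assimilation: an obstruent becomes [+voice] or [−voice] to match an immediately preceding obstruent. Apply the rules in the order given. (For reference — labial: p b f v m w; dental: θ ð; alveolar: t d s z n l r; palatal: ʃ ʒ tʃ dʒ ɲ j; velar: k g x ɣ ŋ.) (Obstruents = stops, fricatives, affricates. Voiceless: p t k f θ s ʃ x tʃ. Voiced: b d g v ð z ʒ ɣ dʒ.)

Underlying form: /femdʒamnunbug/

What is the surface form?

[feɲdʒannumbug]

Rule 1: /m/ before /dʒ/ (palatal) → [ɲ]
Rule 1: /m/ before /n/ (alveolar) → [n]
Rule 1: /n/ before /b/ (labial) → [m]
After rule 1: feɲdʒannumbug
Rule 2: no segment meets the rule's conditions; no change.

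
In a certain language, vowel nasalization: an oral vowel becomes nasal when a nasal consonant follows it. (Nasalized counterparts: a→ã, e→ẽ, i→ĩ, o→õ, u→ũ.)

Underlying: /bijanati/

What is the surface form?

[bijãnati]

/a/ before nasal /n/ → [ã]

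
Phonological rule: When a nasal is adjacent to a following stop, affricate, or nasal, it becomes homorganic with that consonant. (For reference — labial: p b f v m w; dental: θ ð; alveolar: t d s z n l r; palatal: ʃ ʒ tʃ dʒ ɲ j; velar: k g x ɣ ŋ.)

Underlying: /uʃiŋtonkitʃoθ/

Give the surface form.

/ŋ/ before /t/ (alveolar) → [n]
/n/ before /k/ (velar) → [ŋ]

[uʃintoŋkitʃoθ]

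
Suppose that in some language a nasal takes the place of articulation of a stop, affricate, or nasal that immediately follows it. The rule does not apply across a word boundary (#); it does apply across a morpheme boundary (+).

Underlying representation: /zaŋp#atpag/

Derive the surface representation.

[zamp#atpag]

/ŋ/ before /p/ (labial) → [m]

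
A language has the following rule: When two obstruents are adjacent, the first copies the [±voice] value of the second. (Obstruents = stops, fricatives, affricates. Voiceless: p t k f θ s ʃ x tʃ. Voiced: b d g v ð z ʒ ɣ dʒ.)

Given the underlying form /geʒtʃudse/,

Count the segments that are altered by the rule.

2

/ʒ/ before /tʃ/ (voiceless) → [ʃ]
/d/ before /s/ (voiceless) → [t]
2 segments change.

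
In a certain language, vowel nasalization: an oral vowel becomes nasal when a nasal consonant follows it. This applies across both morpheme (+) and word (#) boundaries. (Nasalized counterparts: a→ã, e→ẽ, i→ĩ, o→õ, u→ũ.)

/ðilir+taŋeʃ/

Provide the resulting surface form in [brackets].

/a/ before nasal /ŋ/ → [ã]

[ðilir+tãŋeʃ]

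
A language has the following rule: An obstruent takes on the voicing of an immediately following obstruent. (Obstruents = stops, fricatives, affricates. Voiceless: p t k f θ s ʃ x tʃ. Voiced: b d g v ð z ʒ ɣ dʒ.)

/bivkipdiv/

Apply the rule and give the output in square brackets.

/v/ before /k/ (voiceless) → [f]
/p/ before /d/ (voiced) → [b]

[bifkibdiv]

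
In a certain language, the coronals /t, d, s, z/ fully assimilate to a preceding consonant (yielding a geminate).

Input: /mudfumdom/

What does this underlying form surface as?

/d/ after /m/ → [m] (total assimilation)

[mudfummom]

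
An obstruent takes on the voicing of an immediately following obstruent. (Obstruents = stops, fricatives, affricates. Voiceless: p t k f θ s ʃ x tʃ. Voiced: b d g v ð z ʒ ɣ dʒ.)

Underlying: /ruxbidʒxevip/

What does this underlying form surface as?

[ruɣbitʃxevip]

/x/ before /b/ (voiced) → [ɣ]
/dʒ/ before /x/ (voiceless) → [tʃ]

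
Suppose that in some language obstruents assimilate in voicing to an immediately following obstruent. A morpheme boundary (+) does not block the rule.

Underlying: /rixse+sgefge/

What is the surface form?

[rixse+zgevge]

/s/ before /g/ (voiced) → [z]
/f/ before /g/ (voiced) → [v]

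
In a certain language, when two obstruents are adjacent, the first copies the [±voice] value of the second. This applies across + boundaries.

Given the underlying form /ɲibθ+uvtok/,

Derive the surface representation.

[ɲipθ+uftok]

/b/ before /θ/ (voiceless) → [p]
/v/ before /t/ (voiceless) → [f]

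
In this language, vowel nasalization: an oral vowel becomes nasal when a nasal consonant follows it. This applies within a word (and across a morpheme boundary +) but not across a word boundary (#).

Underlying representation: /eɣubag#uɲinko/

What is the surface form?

/u/ before nasal /ɲ/ → [ũ]
/i/ before nasal /n/ → [ĩ]

[eɣubag#ũɲĩnko]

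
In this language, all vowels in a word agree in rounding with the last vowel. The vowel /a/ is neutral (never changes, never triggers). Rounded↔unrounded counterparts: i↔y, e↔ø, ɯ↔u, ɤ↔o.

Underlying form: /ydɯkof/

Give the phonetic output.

/ɯ/ harmonizes with /o/ ([+round]) → [u]

[ydukof]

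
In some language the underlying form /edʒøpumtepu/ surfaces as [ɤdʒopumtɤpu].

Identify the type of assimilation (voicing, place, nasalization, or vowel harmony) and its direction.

/e/→[ɤ] /ø/→[o] /e/→[ɤ].
Vowels agree with the last vowel, so the harmony is regressive.

vowel harmony, regressive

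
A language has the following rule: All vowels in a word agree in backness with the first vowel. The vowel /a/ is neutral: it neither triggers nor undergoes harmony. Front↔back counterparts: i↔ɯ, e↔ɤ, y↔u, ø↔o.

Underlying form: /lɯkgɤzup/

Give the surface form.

[lɯkgɤzup]

no segment meets the rule's conditions; no change.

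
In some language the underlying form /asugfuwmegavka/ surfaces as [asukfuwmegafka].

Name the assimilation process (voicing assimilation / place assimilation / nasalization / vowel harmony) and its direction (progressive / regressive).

/g/→[k] /v/→[f].
Each target copies a feature from the following segment, so the direction is regressive.

voicing assimilation, regressive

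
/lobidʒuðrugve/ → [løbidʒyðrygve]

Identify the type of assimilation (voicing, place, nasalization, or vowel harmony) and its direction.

vowel harmony, regressive

/o/→[ø] /u/→[y] /u/→[y].
Vowels agree with the last vowel, so the harmony is regressive.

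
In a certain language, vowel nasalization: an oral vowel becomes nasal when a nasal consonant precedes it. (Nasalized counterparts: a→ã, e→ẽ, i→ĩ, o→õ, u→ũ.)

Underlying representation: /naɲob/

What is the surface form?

/a/ after nasal /n/ → [ã]
/o/ after nasal /ɲ/ → [õ]

[nãɲõb]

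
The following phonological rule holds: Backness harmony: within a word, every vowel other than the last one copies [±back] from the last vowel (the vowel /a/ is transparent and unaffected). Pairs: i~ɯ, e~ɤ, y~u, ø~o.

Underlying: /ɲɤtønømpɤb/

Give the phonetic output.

[ɲɤtonompɤb]

/ø/ harmonizes with /ɤ/ ([+back]) → [o]
/ø/ harmonizes with /ɤ/ ([+back]) → [o]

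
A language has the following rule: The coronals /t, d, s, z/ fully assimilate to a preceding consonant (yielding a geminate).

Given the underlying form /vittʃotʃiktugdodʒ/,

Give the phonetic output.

/t/ after /k/ → [k] (total assimilation)
/d/ after /g/ → [g] (total assimilation)

[vittʃotʃikkuggodʒ]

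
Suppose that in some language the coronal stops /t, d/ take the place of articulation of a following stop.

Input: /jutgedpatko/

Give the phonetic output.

[jukgebpakko]

/t/ before /g/ (velar) → [k]
/d/ before /p/ (labial) → [b]
/t/ before /k/ (velar) → [k]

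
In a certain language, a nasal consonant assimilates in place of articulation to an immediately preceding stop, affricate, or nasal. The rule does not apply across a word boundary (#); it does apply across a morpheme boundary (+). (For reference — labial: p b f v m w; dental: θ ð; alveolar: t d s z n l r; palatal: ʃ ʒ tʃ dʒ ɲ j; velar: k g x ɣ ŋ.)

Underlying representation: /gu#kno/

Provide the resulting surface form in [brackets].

[gu#kŋo]

/n/ after /k/ (velar) → [ŋ]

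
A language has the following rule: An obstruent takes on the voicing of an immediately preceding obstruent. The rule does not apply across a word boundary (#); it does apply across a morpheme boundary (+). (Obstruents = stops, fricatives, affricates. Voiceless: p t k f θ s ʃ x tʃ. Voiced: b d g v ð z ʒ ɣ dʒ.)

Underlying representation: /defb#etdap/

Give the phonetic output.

/b/ after /f/ (voiceless) → [p]
/d/ after /t/ (voiceless) → [t]

[defp#ettap]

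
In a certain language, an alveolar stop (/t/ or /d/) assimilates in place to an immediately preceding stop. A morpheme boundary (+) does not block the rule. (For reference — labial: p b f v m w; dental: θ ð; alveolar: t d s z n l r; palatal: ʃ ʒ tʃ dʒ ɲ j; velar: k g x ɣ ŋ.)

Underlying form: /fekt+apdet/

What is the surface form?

/t/ after /k/ (velar) → [k]
/d/ after /p/ (labial) → [b]

[fekk+apbet]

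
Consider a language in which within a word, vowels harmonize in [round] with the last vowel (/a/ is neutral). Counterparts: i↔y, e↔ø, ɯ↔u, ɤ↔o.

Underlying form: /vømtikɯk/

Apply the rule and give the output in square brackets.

[vemtikɯk]

/ø/ harmonizes with /ɯ/ ([-round]) → [e]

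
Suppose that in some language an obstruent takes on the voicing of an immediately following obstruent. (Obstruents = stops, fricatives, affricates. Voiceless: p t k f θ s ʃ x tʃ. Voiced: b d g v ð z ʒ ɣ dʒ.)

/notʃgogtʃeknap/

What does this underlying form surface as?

[nodʒgoktʃeknap]

/tʃ/ before /g/ (voiced) → [dʒ]
/g/ before /tʃ/ (voiceless) → [k]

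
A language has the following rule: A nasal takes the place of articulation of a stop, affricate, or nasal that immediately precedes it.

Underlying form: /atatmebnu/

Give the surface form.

[atatnebmu]

/m/ after /t/ (alveolar) → [n]
/n/ after /b/ (labial) → [m]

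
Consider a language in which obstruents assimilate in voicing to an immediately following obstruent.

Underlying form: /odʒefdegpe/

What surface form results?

[odʒevdekpe]

/f/ before /d/ (voiced) → [v]
/g/ before /p/ (voiceless) → [k]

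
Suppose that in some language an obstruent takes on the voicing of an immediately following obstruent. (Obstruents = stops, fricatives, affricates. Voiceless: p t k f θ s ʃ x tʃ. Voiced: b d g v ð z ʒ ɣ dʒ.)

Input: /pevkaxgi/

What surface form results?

/v/ before /k/ (voiceless) → [f]
/x/ before /g/ (voiced) → [ɣ]

[pefkaɣgi]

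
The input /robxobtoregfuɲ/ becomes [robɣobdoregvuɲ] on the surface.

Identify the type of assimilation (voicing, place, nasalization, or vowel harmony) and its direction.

/x/→[ɣ] /t/→[d] /f/→[v].
Each target copies a feature from the preceding segment, so the direction is progressive.

voicing assimilation, progressive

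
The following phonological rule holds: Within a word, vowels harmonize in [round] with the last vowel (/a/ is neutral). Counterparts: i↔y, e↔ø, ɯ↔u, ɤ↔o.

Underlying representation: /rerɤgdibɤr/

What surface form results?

no segment meets the rule's conditions; no change.

[rerɤgdibɤr]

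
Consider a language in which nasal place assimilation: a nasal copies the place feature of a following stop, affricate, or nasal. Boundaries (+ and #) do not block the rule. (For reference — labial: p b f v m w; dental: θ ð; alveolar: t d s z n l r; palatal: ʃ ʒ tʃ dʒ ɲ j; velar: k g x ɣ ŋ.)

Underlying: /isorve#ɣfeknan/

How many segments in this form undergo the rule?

0

No segment meets the rule's conditions.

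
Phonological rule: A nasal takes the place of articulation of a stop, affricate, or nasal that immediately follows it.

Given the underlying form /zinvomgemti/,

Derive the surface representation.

/m/ before /g/ (velar) → [ŋ]
/m/ before /t/ (alveolar) → [n]

[zinvoŋgenti]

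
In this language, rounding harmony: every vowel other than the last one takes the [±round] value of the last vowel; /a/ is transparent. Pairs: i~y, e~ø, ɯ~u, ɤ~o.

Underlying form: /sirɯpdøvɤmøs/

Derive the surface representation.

[syrupdøvomøs]

/i/ harmonizes with /ø/ ([+round]) → [y]
/ɯ/ harmonizes with /ø/ ([+round]) → [u]
/ɤ/ harmonizes with /ø/ ([+round]) → [o]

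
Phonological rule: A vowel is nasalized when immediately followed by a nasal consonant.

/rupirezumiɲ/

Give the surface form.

/u/ before nasal /m/ → [ũ]
/i/ before nasal /ɲ/ → [ĩ]

[rupirezũmĩɲ]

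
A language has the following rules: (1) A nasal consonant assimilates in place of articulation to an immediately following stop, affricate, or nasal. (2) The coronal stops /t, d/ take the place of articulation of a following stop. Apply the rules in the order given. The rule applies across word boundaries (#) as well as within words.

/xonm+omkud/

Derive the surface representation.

[xomm+oŋkud]

Rule 1: /n/ before /m/ (labial) → [m]
Rule 1: /m/ before /k/ (velar) → [ŋ]
After rule 1: xomm+oŋkud
Rule 2: no segment meets the rule's conditions; no change.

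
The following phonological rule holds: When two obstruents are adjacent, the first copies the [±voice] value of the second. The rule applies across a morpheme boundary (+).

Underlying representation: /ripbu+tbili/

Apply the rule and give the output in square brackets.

/p/ before /b/ (voiced) → [b]
/t/ before /b/ (voiced) → [d]

[ribbu+dbili]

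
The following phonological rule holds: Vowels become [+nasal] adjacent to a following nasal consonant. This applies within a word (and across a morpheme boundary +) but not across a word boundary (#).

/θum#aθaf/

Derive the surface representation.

/u/ before nasal /m/ → [ũ]

[θũm#aθaf]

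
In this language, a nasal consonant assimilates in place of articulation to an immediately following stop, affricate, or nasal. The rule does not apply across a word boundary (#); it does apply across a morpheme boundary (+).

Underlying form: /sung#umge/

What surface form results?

/n/ before /g/ (velar) → [ŋ]
/m/ before /g/ (velar) → [ŋ]

[suŋg#uŋge]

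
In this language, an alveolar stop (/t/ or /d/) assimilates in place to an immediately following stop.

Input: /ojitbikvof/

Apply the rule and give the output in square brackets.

/t/ before /b/ (labial) → [p]

[ojipbikvof]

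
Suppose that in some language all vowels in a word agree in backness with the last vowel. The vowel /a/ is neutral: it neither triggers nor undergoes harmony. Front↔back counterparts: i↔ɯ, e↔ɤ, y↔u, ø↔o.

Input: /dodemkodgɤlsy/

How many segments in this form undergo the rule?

3

/o/ harmonizes with /y/ ([-back]) → [ø]
/o/ harmonizes with /y/ ([-back]) → [ø]
/ɤ/ harmonizes with /y/ ([-back]) → [e]
3 segments change.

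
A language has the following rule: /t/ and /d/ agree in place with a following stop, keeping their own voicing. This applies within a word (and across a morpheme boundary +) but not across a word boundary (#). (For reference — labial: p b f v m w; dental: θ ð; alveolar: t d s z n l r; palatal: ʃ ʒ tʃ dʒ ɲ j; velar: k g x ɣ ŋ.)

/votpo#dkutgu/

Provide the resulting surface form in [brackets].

/t/ before /p/ (labial) → [p]
/d/ before /k/ (velar) → [g]
/t/ before /g/ (velar) → [k]

[voppo#gkukgu]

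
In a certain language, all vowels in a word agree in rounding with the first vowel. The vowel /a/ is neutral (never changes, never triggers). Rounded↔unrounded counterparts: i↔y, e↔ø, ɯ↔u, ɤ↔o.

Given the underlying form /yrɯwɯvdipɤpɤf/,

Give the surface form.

/ɯ/ harmonizes with /y/ ([+round]) → [u]
/ɯ/ harmonizes with /y/ ([+round]) → [u]
/i/ harmonizes with /y/ ([+round]) → [y]
/ɤ/ harmonizes with /y/ ([+round]) → [o]
/ɤ/ harmonizes with /y/ ([+round]) → [o]

[yruwuvdypopof]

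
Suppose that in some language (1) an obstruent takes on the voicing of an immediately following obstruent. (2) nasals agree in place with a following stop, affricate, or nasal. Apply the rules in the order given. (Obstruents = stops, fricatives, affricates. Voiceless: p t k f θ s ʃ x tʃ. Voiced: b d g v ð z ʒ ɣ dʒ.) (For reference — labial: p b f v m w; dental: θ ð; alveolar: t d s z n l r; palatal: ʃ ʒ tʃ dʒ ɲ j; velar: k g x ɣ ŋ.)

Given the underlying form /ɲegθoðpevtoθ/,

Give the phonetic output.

[ɲekθoθpeftoθ]

Rule 1: /g/ before /θ/ (voiceless) → [k]
Rule 1: /ð/ before /p/ (voiceless) → [θ]
Rule 1: /v/ before /t/ (voiceless) → [f]
After rule 1: ɲekθoθpeftoθ
Rule 2: no segment meets the rule's conditions; no change.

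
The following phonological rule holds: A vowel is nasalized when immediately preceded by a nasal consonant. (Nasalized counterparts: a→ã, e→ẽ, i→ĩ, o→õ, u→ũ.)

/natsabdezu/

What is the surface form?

[nãtsabdezu]

/a/ after nasal /n/ → [ã]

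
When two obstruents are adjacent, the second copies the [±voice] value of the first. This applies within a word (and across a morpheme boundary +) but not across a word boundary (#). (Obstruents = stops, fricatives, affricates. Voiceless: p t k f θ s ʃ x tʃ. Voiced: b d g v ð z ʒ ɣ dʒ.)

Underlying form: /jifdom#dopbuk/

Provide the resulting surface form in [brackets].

[jiftom#doppuk]

/d/ after /f/ (voiceless) → [t]
/b/ after /p/ (voiceless) → [p]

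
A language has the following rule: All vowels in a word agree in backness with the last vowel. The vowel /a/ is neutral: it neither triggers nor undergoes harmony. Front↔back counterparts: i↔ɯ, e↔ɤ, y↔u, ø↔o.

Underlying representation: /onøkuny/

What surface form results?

[ønøkyny]

/o/ harmonizes with /y/ ([-back]) → [ø]
/u/ harmonizes with /y/ ([-back]) → [y]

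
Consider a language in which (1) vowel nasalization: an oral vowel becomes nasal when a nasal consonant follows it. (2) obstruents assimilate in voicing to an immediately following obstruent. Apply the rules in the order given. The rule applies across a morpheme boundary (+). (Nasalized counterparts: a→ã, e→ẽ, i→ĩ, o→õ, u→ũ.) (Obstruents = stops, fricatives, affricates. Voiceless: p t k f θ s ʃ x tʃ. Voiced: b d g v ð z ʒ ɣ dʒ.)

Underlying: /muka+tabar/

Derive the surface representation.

[muka+tabar]

Rule 1: no segment meets the rule's conditions; no change.
After rule 1: muka+tabar
Rule 2: no segment meets the rule's conditions; no change.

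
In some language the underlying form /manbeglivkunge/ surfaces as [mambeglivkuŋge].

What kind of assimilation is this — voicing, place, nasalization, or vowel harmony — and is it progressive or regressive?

/n/→[m] /n/→[ŋ].
Each target copies a feature from the following segment, so the direction is regressive.

place assimilation, regressive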